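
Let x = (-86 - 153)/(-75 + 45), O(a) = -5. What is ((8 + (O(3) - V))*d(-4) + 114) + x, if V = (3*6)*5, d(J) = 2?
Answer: -1561/30 ≈ -52.033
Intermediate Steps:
V = 90 (V = 18*5 = 90)
x = 239/30 (x = -239/(-30) = -239*(-1/30) = 239/30 ≈ 7.9667)
((8 + (O(3) - V))*d(-4) + 114) + x = ((8 + (-5 - 1*90))*2 + 114) + 239/30 = ((8 + (-5 - 90))*2 + 114) + 239/30 = ((8 - 95)*2 + 114) + 239/30 = (-87*2 + 114) + 239/30 = (-174 + 114) + 239/30 = -60 + 239/30 = -1561/30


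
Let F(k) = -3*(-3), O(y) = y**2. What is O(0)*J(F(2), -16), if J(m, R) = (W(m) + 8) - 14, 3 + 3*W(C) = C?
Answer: 0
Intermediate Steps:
W(C) = -1 + C/3
F(k) = 9
J(m, R) = -7 + m/3 (J(m, R) = ((-1 + m/3) + 8) - 14 = (7 + m/3) - 14 = -7 + m/3)
O(0)*J(F(2), -16) = 0**2*(-7 + (1/3)*9) = 0*(-7 + 3) = 0*(-4) = 0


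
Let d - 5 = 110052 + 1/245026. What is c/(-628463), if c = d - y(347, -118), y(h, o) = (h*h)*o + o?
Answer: -3508389344363/153989775038 ≈ -22.783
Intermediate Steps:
y(h, o) = o + o*h² (y(h, o) = h²*o + o = o*h² + o = o + o*h²)
d = 26966826483/245026 (d = 5 + (110052 + 1/245026) = 5 + 26965601353/245026 = 26966826483/245026 ≈ 1.1006e+5)
c = 3508389344363/245026 (c = 26966826483/245026 - (-118)*(1 + 347²) = 26966826483/245026 - (-118)*(1 + 120409) = 26966826483/245026 - (-118)*120410 = 26966826483/245026 - 1*(-14208380) = 26966826483/245026 + 14208380 = 3508389344363/245026 ≈ 1.4318e+7)
c/(-628463) = (3508389344363/245026)/(-628463) = (3508389344363/245026)*(-1/628463) = -3508389344363/153989775038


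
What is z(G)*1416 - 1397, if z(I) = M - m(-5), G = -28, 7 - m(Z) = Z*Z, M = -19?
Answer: -2813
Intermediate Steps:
m(Z) = 7 - Z² (m(Z) = 7 - Z*Z = 7 - Z²)
z(I) = -1 (z(I) = -19 - (7 - 1*(-5)²) = -19 - (7 - 1*25) = -19 - (7 - 25) = -19 - 1*(-18) = -19 + 18 = -1)
z(G)*1416 - 1397 = -1*1416 - 1397 = -1416 - 1397 = -2813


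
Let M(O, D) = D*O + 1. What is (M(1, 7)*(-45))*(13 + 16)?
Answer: -10440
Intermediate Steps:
M(O, D) = 1 + D*O
(M(1, 7)*(-45))*(13 + 16) = ((1 + 7*1)*(-45))*(13 + 16) = ((1 + 7)*(-45))*29 = (8*(-45))*29 = -360*29 = -10440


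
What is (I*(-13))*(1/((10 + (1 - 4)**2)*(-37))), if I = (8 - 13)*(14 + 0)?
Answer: -910/703 ≈ -1.2945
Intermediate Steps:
I = -70 (I = -5*14 = -70)
(I*(-13))*(1/((10 + (1 - 4)**2)*(-37))) = (-70*(-13))*(1/((10 + (1 - 4)**2)*(-37))) = 910*(-1/37/(10 + (-3)**2)) = 910*(-1/37/(10 + 9)) = 910*(-1/37/19) = 910*((1/19)*(-1/37)) = 910*(-1/703) = -910/703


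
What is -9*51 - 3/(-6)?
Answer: -917/2 ≈ -458.50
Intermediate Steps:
-9*51 - 3/(-6) = -459 - 3*(-⅙) = -459 + ½ = -917/2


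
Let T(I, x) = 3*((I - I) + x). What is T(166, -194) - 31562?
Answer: -32144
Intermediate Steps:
T(I, x) = 3*x (T(I, x) = 3*(0 + x) = 3*x)
T(166, -194) - 31562 = 3*(-194) - 31562 = -582 - 31562 = -32144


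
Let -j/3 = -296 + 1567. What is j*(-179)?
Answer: 682527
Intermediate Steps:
j = -3813 (j = -3*(-296 + 1567) = -3*1271 = -3813)
j*(-179) = -3813*(-179) = 682527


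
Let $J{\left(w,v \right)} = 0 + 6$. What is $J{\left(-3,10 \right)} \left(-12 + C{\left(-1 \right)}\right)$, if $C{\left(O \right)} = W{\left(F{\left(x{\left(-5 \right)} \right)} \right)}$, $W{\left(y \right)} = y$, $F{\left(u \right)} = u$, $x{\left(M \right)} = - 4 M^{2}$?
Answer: $-672$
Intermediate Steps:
$J{\left(w,v \right)} = 6$
$C{\left(O \right)} = -100$ ($C{\left(O \right)} = - 4 \left(-5\right)^{2} = \left(-4\right) 25 = -100$)
$J{\left(-3,10 \right)} \left(-12 + C{\left(-1 \right)}\right) = 6 \left(-12 - 100\right) = 6 \left(-112\right) = -672$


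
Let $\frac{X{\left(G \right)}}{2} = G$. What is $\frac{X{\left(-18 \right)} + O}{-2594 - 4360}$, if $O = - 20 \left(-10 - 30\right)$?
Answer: $- \frac{382}{3477} \approx -0.10986$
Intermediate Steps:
$X{\left(G \right)} = 2 G$
$O = 800$ ($O = \left(-20\right) \left(-40\right) = 800$)
$\frac{X{\left(-18 \right)} + O}{-2594 - 4360} = \frac{2 \left(-18\right) + 800}{-2594 - 4360} = \frac{-36 + 800}{-6954} = 764 \left(- \frac{1}{6954}\right) = - \frac{382}{3477}$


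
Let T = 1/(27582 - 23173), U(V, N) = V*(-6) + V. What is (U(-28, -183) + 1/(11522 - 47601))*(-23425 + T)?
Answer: -521677535592616/159072311 ≈ -3.2795e+6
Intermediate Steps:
U(V, N) = -5*V (U(V, N) = -6*V + V = -5*V)
T = 1/4409 ≈ 0.00022681
(U(-28, -183) + 1/(11522 - 47601))*(-23425 + T) = (-5*(-28) + 1/(11522 - 47601))*(-23425 + 1/4409) = (140 + 1/(-36079))*(-103280824/4409) = (140 - 1/36079)*(-103280824/4409) = (5051059/36079)*(-103280824/4409) = -521677535592616/159072311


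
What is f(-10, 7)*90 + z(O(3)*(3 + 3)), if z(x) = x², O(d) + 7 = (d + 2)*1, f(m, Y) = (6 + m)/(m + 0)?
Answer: 180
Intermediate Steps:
f(m, Y) = (6 + m)/m
O(d) = -5 + d (O(d) = -7 + (d + 2)*1 = -7 + (2 + d)*1 = -7 + (2 + d) = -5 + d)
f(-10, 7)*90 + z(O(3)*(3 + 3)) = ((6 - 10)/(-10))*90 + ((-5 + 3)*(3 + 3))² = -⅒*(-4)*90 + (-2*6)² = (⅖)*90 + (-12)² = 36 + 144 = 180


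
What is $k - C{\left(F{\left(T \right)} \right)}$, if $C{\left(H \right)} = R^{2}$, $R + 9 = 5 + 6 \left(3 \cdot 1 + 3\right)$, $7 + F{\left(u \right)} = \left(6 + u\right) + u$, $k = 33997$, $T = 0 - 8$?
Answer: $32973$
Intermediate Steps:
$T = -8$ ($T = 0 - 8 = -8$)
$F{\left(u \right)} = -1 + 2 u$ ($F{\left(u \right)} = -7 + \left(\left(6 + u\right) + u\right) = -7 + \left(6 + 2 u\right) = -1 + 2 u$)
$R = 32$ ($R = -9 + \left(5 + 6 \left(3 \cdot 1 + 3\right)\right) = -9 + \left(5 + 6 \left(3 + 3\right)\right) = -9 + \left(5 + 6 \cdot 6\right) = -9 + \left(5 + 36\right) = -9 + 41 = 32$)
$C{\left(H \right)} = 1024$ ($C{\left(H \right)} = 32^{2} = 1024$)
$k - C{\left(F{\left(T \right)} \right)} = 33997 - 1024 = 32973$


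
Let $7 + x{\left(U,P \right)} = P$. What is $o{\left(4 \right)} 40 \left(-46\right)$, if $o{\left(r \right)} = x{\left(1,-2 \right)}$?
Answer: $16560$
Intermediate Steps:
$x{\left(U,P \right)} = -7 + P$
$o{\left(r \right)} = -9$ ($o{\left(r \right)} = -7 - 2 = -9$)
$o{\left(4 \right)} 40 \left(-46\right) = \left(-9\right) 40 \left(-46\right) = \left(-360\right) \left(-46\right) = 16560$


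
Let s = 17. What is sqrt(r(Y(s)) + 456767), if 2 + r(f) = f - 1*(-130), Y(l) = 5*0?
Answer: sqrt(456895) ≈ 675.94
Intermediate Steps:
Y(l) = 0
r(f) = 128 + f (r(f) = -2 + (f - 1*(-130)) = -2 + (f + 130) = -2 + (130 + f) = 128 + f)
sqrt(r(Y(s)) + 456767) = sqrt((128 + 0) + 456767) = sqrt(128 + 456767) = sqrt(456895)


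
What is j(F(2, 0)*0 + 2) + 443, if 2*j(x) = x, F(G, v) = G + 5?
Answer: 444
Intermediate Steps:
F(G, v) = 5 + G
j(x) = x/2
j(F(2, 0)*0 + 2) + 443 = ((5 + 2)*0 + 2)/2 + 443 = (7*0 + 2)/2 + 443 = (0 + 2)/2 + 443 = (½)*2 + 443 = 1 + 443 = 444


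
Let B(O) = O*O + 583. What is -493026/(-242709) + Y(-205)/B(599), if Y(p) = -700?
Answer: 14751313307/7268810938 ≈ 2.0294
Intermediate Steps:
B(O) = 583 + O**2 (B(O) = O**2 + 583 = 583 + O**2)
-493026/(-242709) + Y(-205)/B(599) = -493026/(-242709) - 700/(583 + 599**2) = -493026*(-1/242709) - 700/(583 + 358801) = 164342/80903 - 700/359384 = 164342/80903 - 700*1/359384 = 164342/80903 - 175/89846 = 14751313307/7268810938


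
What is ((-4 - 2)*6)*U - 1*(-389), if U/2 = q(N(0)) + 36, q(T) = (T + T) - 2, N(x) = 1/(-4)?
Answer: -2023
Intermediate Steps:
N(x) = -1/4
q(T) = -2 + 2*T (q(T) = 2*T - 2 = -2 + 2*T)
U = 67 (U = 2*((-2 + 2*(-1/4)) + 36) = 2*((-2 - 1/2) + 36) = 2*(-5/2 + 36) = 2*(67/2) = 67)
((-4 - 2)*6)*U - 1*(-389) = ((-4 - 2)*6)*67 - 1*(-389) = -6*6*67 + 389 = -36*67 + 389 = -2412 + 389 = -2023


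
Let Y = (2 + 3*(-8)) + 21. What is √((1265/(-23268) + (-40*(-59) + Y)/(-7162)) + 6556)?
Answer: √11378376090634185129/41661354 ≈ 80.967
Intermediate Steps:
Y = -1 (Y = (2 - 24) + 21 = -22 + 21 = -1)
√((1265/(-23268) + (-40*(-59) + Y)/(-7162)) + 6556) = √((1265/(-23268) + (-40*(-59) - 1)/(-7162)) + 6556) = √((1265*(-1/23268) + (2360 - 1)*(-1/7162)) + 6556) = √((-1265/23268 + 2359*(-1/7162)) + 6556) = √((-1265/23268 - 2359/7162) + 6556) = √(-31974571/83322708 + 6556) = √(546231699077/83322708) = √11378376090634185129/41661354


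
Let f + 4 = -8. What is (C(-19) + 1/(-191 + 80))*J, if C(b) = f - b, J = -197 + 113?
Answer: -21728/37 ≈ -587.24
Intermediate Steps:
f = -12 (f = -4 - 8 = -12)
J = -84
C(b) = -12 - b
(C(-19) + 1/(-191 + 80))*J = ((-12 - 1*(-19)) + 1/(-191 + 80))*(-84) = ((-12 + 19) + 1/(-111))*(-84) = (7 - 1/111)*(-84) = (776/111)*(-84) = -21728/37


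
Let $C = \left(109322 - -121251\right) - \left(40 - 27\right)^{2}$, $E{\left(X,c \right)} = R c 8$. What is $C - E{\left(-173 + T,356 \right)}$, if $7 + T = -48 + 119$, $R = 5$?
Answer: $216164$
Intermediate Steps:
$T = 64$ ($T = -7 + \left(-48 + 119\right) = -7 + 71 = 64$)
$E{\left(X,c \right)} = 40 c$ ($E{\left(X,c \right)} = 5 c 8 = 40 c$)
$C = 230404$ ($C = \left(109322 + 121251\right) - 13^{2} = 230573 - 169 = 230404$)
$C - E{\left(-173 + T,356 \right)} = 230404 - 40 \cdot 356 = 230404 - 14240 = 216164$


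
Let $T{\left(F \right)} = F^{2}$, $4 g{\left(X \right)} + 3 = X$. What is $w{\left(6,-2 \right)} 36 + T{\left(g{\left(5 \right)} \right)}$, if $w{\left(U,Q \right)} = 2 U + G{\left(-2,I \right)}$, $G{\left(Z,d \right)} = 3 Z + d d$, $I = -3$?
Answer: $\frac{2161}{4} \approx 540.25$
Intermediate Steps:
$g{\left(X \right)} = - \frac{3}{4} + \frac{X}{4}$
$G{\left(Z,d \right)} = d^{2} + 3 Z$ ($G{\left(Z,d \right)} = 3 Z + d^{2} = d^{2} + 3 Z$)
$w{\left(U,Q \right)} = 3 + 2 U$ ($w{\left(U,Q \right)} = 2 U + \left(\left(-3\right)^{2} + 3 \left(-2\right)\right) = 2 U + \left(9 - 6\right) = 2 U + 3 = 3 + 2 U$)
$w{\left(6,-2 \right)} 36 + T{\left(g{\left(5 \right)} \right)} = \left(3 + 2 \cdot 6\right) 36 + \left(- \frac{3}{4} + \frac{1}{4} \cdot 5\right)^{2} = \left(3 + 12\right) 36 + \left(- \frac{3}{4} + \frac{5}{4}\right)^{2} = 15 \cdot 36 + \left(\frac{1}{2}\right)^{2} = 540 + \frac{1}{4} = \frac{2161}{4}$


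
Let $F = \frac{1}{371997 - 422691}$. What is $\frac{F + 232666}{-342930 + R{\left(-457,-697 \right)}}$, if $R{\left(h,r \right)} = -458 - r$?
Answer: $- \frac{11794770203}{17372377554} \approx -0.67894$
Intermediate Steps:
$F = - \frac{1}{50694}$ ($F = \frac{1}{-50694} = - \frac{1}{50694} \approx -1.9726 \cdot 10^{-5}$)
$\frac{F + 232666}{-342930 + R{\left(-457,-697 \right)}} = \frac{- \frac{1}{50694} + 232666}{-342930 - -239} = \frac{11794770203}{50694 \left(-342930 + \left(-458 + 697\right)\right)} = \frac{11794770203}{50694 \left(-342930 + 239\right)} = \frac{11794770203}{50694 \left(-342691\right)} = \frac{11794770203}{50694} \left(- \frac{1}{342691}\right) = - \frac{11794770203}{17372377554}$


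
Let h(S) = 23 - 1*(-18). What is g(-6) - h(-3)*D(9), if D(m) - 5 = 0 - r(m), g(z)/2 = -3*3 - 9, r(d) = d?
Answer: 128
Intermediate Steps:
h(S) = 41 (h(S) = 23 + 18 = 41)
g(z) = -36 (g(z) = 2*(-3*3 - 9) = 2*(-9 - 9) = 2*(-18) = -36)
D(m) = 5 - m (D(m) = 5 + (0 - m) = 5 - m)
g(-6) - h(-3)*D(9) = -36 - 41*(5 - 1*9) = -36 - 41*(5 - 9) = -36 - 41*(-4) = -36 - 1*(-164) = -36 + 164 = 128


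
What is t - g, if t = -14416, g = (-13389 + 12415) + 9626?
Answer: -23068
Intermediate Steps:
g = 8652 (g = -974 + 9626 = 8652)
t - g = -14416 - 1*8652 = -14416 - 8652 = -23068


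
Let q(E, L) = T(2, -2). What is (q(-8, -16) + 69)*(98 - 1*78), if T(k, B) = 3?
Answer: 1440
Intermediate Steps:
q(E, L) = 3
(q(-8, -16) + 69)*(98 - 1*78) = (3 + 69)*(98 - 1*78) = 72*(98 - 78) = 72*20 = 1440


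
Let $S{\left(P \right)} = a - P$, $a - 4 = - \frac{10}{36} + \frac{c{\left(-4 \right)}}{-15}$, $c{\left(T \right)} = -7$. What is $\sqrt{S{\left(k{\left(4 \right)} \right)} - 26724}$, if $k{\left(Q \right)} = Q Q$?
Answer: $\frac{i \sqrt{24062230}}{30} \approx 163.51 i$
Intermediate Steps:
$a = \frac{377}{90}$ ($a = 4 - \left(- \frac{7}{15} + \frac{5}{18}\right) = 4 - - \frac{17}{90} = 4 + \left(- \frac{5}{18} + \frac{7}{15}\right) = 4 + \frac{17}{90} = \frac{377}{90} \approx 4.1889$)
$k{\left(Q \right)} = Q^{2}$
$S{\left(P \right)} = \frac{377}{90} - P$
$\sqrt{S{\left(k{\left(4 \right)} \right)} - 26724} = \sqrt{\left(\frac{377}{90} - 4^{2}\right) - 26724} = \sqrt{\left(\frac{377}{90} - 16\right) - 26724} = \sqrt{- \frac{1063}{90} - 26724} = \sqrt{- \frac{2406223}{90}} = \frac{i \sqrt{24062230}}{30}$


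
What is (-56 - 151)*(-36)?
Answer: 7452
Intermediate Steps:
(-56 - 151)*(-36) = -207*(-36) = 7452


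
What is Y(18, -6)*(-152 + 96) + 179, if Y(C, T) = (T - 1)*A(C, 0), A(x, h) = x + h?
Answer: 7235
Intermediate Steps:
A(x, h) = h + x
Y(C, T) = C*(-1 + T) (Y(C, T) = (T - 1)*(0 + C) = (-1 + T)*C = C*(-1 + T))
Y(18, -6)*(-152 + 96) + 179 = (18*(-1 - 6))*(-152 + 96) + 179 = (18*(-7))*(-56) + 179 = -126*(-56) + 179 = 7056 + 179 = 7235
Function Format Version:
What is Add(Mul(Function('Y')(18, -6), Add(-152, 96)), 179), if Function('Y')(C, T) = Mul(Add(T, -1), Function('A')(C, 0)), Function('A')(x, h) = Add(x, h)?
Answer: 7235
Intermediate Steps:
Function('A')(x, h) = Add(h, x)
Function('Y')(C, T) = Mul(C, Add(-1, T)) (Function('Y')(C, T) = Mul(Add(T, -1), Add(0, C)) = Mul(Add(-1, T), C) = Mul(C, Add(-1, T)))
Add(Mul(Function('Y')(18, -6), Add(-152, 96)), 179) = Add(Mul(Mul(18, Add(-1, -6)), Add(-152, 96)), 179) = Add(Mul(Mul(18, -7), -56), 179) = Add(Mul(-126, -56), 179) = Add(7056, 179) = 7235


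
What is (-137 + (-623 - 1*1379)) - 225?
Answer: -2364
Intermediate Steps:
(-137 + (-623 - 1*1379)) - 225 = (-137 + (-623 - 1379)) - 225 = (-137 - 2002) - 225 = -2139 - 225 = -2364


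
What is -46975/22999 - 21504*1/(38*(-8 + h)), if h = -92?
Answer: 39508187/10924525 ≈ 3.6165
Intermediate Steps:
-46975/22999 - 21504*1/(38*(-8 + h)) = -46975/22999 - 21504*1/(38*(-8 - 92)) = -46975*1/22999 - 21504/((-100*38)) = -46975/22999 - 21504/(-3800) = -46975/22999 - 21504*(-1/3800) = -46975/22999 + 2688/475 = 39508187/10924525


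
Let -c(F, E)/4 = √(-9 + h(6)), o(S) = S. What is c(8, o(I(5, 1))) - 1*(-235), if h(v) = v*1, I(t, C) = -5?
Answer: 235 - 4*I*√3 ≈ 235.0 - 6.9282*I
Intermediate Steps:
h(v) = v
c(F, E) = -4*I*√3 (c(F, E) = -4*√(-9 + 6) = -4*I*√3)
c(8, o(I(5, 1))) - 1*(-235) = -4*I*√3 - 1*(-235) = -4*I*√3 + 235 = 235 - 4*I*√3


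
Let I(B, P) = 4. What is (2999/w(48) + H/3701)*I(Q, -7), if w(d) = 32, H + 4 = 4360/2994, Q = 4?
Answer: 16615528747/44323176 ≈ 374.87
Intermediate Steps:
H = -3808/1497 (H = -4 + 4360/2994 = -4 + 4360*(1/2994) = -4 + 2180/1497 = -3808/1497 ≈ -2.5438)
(2999/w(48) + H/3701)*I(Q, -7) = (2999/32 - 3808/1497/3701)*4 = (2999*(1/32) - 3808/1497*1/3701)*4 = (2999/32 - 3808/5540397)*4 = (16615528747/177292704)*4 = 16615528747/44323176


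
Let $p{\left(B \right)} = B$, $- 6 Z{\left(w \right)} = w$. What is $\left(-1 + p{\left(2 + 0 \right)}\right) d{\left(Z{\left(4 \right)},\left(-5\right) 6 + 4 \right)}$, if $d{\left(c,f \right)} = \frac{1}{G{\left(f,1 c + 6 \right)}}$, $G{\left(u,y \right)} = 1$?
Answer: $1$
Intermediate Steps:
$Z{\left(w \right)} = - \frac{w}{6}$
$d{\left(c,f \right)} = 1$ ($d{\left(c,f \right)} = 1^{-1} = 1$)
$\left(-1 + p{\left(2 + 0 \right)}\right) d{\left(Z{\left(4 \right)},\left(-5\right) 6 + 4 \right)} = \left(-1 + \left(2 + 0\right)\right) 1 = \left(-1 + 2\right) 1 = 1 \cdot 1 = 1$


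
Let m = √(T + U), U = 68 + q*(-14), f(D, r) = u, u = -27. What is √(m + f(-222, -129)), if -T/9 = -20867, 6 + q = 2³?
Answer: √(-27 + √187843) ≈ 20.160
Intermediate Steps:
q = 2 (q = -6 + 2³ = -6 + 8 = 2)
f(D, r) = -27
T = 187803 (T = -9*(-20867) = 187803)
U = 40 (U = 68 + 2*(-14) = 68 - 28 = 40)
m = √187843 (m = √(187803 + 40) = √187843 ≈ 433.41)
√(m + f(-222, -129)) = √(√187843 - 27) = √(-27 + √187843)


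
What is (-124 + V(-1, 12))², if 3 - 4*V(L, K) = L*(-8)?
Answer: 251001/16 ≈ 15688.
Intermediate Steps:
V(L, K) = ¾ + 2*L (V(L, K) = ¾ - L*(-8)/4 = ¾ - (-2)*L = ¾ + 2*L)
(-124 + V(-1, 12))² = (-124 + (¾ + 2*(-1)))² = (-124 + (¾ - 2))² = (-124 - 5/4)² = (-501/4)² = 251001/16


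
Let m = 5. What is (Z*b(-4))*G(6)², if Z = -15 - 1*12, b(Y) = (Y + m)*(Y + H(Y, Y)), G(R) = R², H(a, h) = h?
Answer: 279936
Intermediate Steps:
b(Y) = 2*Y*(5 + Y) (b(Y) = (Y + 5)*(Y + Y) = (5 + Y)*(2*Y) = 2*Y*(5 + Y))
Z = -27 (Z = -15 - 12 = -27)
(Z*b(-4))*G(6)² = (-54*(-4)*(5 - 4))*(6²)² = -54*(-4)*36² = -27*(-8)*1296 = 216*1296 = 279936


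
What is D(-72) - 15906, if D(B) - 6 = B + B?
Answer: -16044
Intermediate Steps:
D(B) = 6 + 2*B (D(B) = 6 + (B + B) = 6 + 2*B)
D(-72) - 15906 = (6 + 2*(-72)) - 15906 = (6 - 144) - 15906 = -138 - 15906 = -16044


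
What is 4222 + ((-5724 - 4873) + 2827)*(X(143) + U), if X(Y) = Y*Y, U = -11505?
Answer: -69490658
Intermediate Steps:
X(Y) = Y²
4222 + ((-5724 - 4873) + 2827)*(X(143) + U) = 4222 + ((-5724 - 4873) + 2827)*(143² - 11505) = 4222 + (-10597 + 2827)*(20449 - 11505) = 4222 - 7770*8944 = 4222 - 69494880 = -69490658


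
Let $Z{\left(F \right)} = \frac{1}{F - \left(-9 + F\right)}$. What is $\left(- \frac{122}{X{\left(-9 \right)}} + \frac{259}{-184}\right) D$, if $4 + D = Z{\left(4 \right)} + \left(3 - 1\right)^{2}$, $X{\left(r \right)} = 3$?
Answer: $- \frac{23225}{4968} \approx -4.6749$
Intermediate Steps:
$Z{\left(F \right)} = \frac{1}{9}$
$D = \frac{1}{9}$ ($D = -4 + \left(\frac{1}{9} + \left(3 - 1\right)^{2}\right) = -4 + \left(\frac{1}{9} + 2^{2}\right) = -4 + \left(\frac{1}{9} + 4\right) = -4 + \frac{37}{9} = \frac{1}{9} \approx 0.11111$)
$\left(- \frac{122}{X{\left(-9 \right)}} + \frac{259}{-184}\right) D = \left(- \frac{122}{3} + \frac{259}{-184}\right) \frac{1}{9} = \left(\left(-122\right) \frac{1}{3} + 259 \left(- \frac{1}{184}\right)\right) \frac{1}{9} = \left(- \frac{122}{3} - \frac{259}{184}\right) \frac{1}{9} = \left(- \frac{23225}{552}\right) \frac{1}{9} = - \frac{23225}{4968}$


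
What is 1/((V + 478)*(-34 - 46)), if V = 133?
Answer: -1/48880 ≈ -2.0458e-5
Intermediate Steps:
1/((V + 478)*(-34 - 46)) = 1/((133 + 478)*(-34 - 46)) = 1/(611*(-80)) = 1/(-48880) = -1/48880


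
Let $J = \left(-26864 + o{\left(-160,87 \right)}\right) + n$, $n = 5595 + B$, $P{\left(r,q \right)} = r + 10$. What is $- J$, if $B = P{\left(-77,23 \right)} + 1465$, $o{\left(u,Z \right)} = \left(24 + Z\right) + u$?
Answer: $19920$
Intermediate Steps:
$o{\left(u,Z \right)} = 24 + Z + u$
$P{\left(r,q \right)} = 10 + r$
$B = 1398$ ($B = \left(10 - 77\right) + 1465 = -67 + 1465 = 1398$)
$n = 6993$ ($n = 5595 + 1398 = 6993$)
$J = -19920$ ($J = \left(-26864 + \left(24 + 87 - 160\right)\right) + 6993 = \left(-26864 - 49\right) + 6993 = -26913 + 6993 = -19920$)
$- J = \left(-1\right) \left(-19920\right) = 19920$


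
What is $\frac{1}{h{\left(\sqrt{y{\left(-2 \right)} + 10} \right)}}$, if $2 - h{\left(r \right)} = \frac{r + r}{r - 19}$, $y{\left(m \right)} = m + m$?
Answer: $\frac{1}{2} - \frac{\sqrt{6}}{38} \approx 0.43554$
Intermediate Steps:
$y{\left(m \right)} = 2 m$
$h{\left(r \right)} = 2 - \frac{2 r}{-19 + r}$ ($h{\left(r \right)} = 2 - \frac{r + r}{r - 19} = 2 - \frac{2 r}{-19 + r}$)
$\frac{1}{h{\left(\sqrt{y{\left(-2 \right)} + 10} \right)}} = \frac{1}{\left(-38\right) \frac{1}{-19 + \sqrt{2 \left(-2\right) + 10}}} = \frac{1}{\left(-38\right) \frac{1}{-19 + \sqrt{-4 + 10}}} = \frac{1}{\left(-38\right) \frac{1}{-19 + \sqrt{6}}} = \frac{1}{2} - \frac{\sqrt{6}}{38}$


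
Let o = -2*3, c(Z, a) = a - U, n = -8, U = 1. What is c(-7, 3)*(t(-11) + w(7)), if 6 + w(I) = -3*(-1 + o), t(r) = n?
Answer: 14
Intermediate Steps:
c(Z, a) = -1 + a (c(Z, a) = a - 1*1 = a - 1 = -1 + a)
o = -6
t(r) = -8
w(I) = 15 (w(I) = -6 - 3*(-1 - 6) = -6 - 3*(-7) = -6 + 21 = 15)
c(-7, 3)*(t(-11) + w(7)) = (-1 + 3)*(-8 + 15) = 2*7 = 14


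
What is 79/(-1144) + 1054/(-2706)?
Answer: -64525/140712 ≈ -0.45856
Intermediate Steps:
79/(-1144) + 1054/(-2706) = 79*(-1/1144) + 1054*(-1/2706) = -79/1144 - 527/1353 = -64525/140712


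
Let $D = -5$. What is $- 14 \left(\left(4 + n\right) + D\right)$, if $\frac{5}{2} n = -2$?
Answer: $\frac{126}{5} \approx 25.2$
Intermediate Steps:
$n = - \frac{4}{5}$ ($n = \frac{2}{5} \left(-2\right) = - \frac{4}{5} \approx -0.8$)
$- 14 \left(\left(4 + n\right) + D\right) = - 14 \left(\left(4 - \frac{4}{5}\right) - 5\right) = - 14 \left(\frac{16}{5} - 5\right) = \left(-14\right) \left(- \frac{9}{5}\right) = \frac{126}{5}$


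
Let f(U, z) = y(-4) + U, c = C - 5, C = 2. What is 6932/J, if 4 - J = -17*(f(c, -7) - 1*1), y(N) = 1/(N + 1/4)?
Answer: -25995/257 ≈ -101.15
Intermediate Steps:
c = -3 (c = 2 - 5 = -3)
y(N) = 1/(1/4 + N) (y(N) = 1/(N + 1/4) = 1/(1/4 + N))
f(U, z) = -4/15 + U (f(U, z) = 4/(1 + 4*(-4)) + U = 4/(1 - 16) + U = 4/(-15) + U = 4*(-1/15) + U = -4/15 + U)
J = -1028/15 (J = 4 - (-17)*((-4/15 - 3) - 1*1) = 4 - (-17)*(-49/15 - 1) = 4 - (-17)*(-64)/15 = 4 - 1*1088/15 = 4 - 1088/15 = -1028/15 ≈ -68.533)
6932/J = 6932/(-1028/15) = 6932*(-15/1028) = -25995/257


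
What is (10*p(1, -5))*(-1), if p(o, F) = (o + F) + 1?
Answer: 30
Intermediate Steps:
p(o, F) = 1 + F + o (p(o, F) = (F + o) + 1 = 1 + F + o)
(10*p(1, -5))*(-1) = (10*(1 - 5 + 1))*(-1) = (10*(-3))*(-1) = -30*(-1) = 30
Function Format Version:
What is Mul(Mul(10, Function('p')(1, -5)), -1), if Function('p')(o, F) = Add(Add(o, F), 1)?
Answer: 30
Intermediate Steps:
Function('p')(o, F) = Add(1, F, o) (Function('p')(o, F) = Add(Add(F, o), 1) = Add(1, F, o))
Mul(Mul(10, Function('p')(1, -5)), -1) = Mul(Mul(10, Add(1, -5, 1)), -1) = Mul(Mul(10, -3), -1) = Mul(-30, -1) = 30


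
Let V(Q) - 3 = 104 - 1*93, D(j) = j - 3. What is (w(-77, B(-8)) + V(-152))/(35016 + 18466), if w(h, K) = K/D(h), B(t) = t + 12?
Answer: 279/1069640 ≈ 0.00026084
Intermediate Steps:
D(j) = -3 + j
V(Q) = 14 (V(Q) = 3 + (104 - 1*93) = 3 + (104 - 93) = 3 + 11 = 14)
B(t) = 12 + t
w(h, K) = K/(-3 + h)
(w(-77, B(-8)) + V(-152))/(35016 + 18466) = ((12 - 8)/(-3 - 77) + 14)/(35016 + 18466) = (4/(-80) + 14)/53482 = (4*(-1/80) + 14)*(1/53482) = (-1/20 + 14)*(1/53482) = (279/20)*(1/53482) = 279/1069640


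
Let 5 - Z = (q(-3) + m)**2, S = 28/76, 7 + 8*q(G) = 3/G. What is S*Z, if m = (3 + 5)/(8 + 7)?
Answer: 7532/4275 ≈ 1.7619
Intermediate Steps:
q(G) = -7/8 + 3/(8*G) (q(G) = -7/8 + (3/G)/8 = -7/8 + 3/(8*G))
m = 8/15 ≈ 0.53333
S = 7/19 (S = 28*(1/76) = 7/19 ≈ 0.36842)
Z = 1076/225 (Z = 5 - ((1/8)*(3 - 7*(-3))/(-3) + 8/15)**2 = 5 - ((1/8)*(-1/3)*(3 + 21) + 8/15)**2 = 5 - ((1/8)*(-1/3)*24 + 8/15)**2 = 5 - (-1 + 8/15)**2 = 5 - (-7/15)**2 = 5 - 1*49/225 = 5 - 49/225 = 1076/225 ≈ 4.7822)
S*Z = (7/19)*(1076/225) = 7532/4275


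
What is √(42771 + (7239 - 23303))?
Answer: √26707 ≈ 163.42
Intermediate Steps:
√(42771 + (7239 - 23303)) = √(42771 - 16064) = √26707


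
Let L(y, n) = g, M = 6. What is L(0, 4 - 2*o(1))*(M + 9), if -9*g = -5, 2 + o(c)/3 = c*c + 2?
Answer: 25/3 ≈ 8.3333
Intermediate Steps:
o(c) = 3*c**2 (o(c) = -6 + 3*(c*c + 2) = -6 + 3*(c**2 + 2) = -6 + 3*(2 + c**2) = -6 + (6 + 3*c**2) = 3*c**2)
g = 5/9 (g = -1/9*(-5) = 5/9 ≈ 0.55556)
L(y, n) = 5/9
L(0, 4 - 2*o(1))*(M + 9) = 5*(6 + 9)/9 = (5/9)*15 = 25/3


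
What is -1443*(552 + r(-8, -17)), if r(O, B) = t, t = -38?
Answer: -741702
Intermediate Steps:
r(O, B) = -38
-1443*(552 + r(-8, -17)) = -1443*(552 - 38) = -1443*514 = -741702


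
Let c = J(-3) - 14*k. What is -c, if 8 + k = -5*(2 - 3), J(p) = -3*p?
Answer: -51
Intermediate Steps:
k = -3 (k = -8 - 5*(2 - 3) = -8 - 5*(-1) = -8 + 5 = -3)
c = 51 (c = -3*(-3) - 14*(-3) = 9 + 42 = 51)
-c = -1*51 = -51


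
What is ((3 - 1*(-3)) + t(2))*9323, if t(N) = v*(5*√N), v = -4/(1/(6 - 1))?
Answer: 55938 - 932300*√2 ≈ -1.2625e+6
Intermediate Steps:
v = -20 (v = -4/(1/5) = -4/⅕ = -4*5 = -20)
t(N) = -100*√N
((3 - 1*(-3)) + t(2))*9323 = ((3 - 1*(-3)) - 100*√2)*9323 = ((3 + 3) - 100*√2)*9323 = (6 - 100*√2)*9323 = 55938 - 932300*√2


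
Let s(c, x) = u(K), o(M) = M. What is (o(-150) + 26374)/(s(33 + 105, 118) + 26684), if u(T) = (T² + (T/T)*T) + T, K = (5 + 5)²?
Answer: 6556/9221 ≈ 0.71099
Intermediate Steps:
K = 100 (K = 10² = 100)
u(T) = T² + 2*T (u(T) = (T² + 1*T) + T = (T² + T) + T = (T + T²) + T = T² + 2*T)
s(c, x) = 10200 (s(c, x) = 100*(2 + 100) = 100*102 = 10200)
(o(-150) + 26374)/(s(33 + 105, 118) + 26684) = (-150 + 26374)/(10200 + 26684) = 26224/36884 = 26224*(1/36884) = 6556/9221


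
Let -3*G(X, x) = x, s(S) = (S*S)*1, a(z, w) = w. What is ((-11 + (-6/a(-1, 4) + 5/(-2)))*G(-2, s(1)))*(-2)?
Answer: -10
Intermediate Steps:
s(S) = S² (s(S) = S²*1 = S²)
G(X, x) = -x/3
((-11 + (-6/a(-1, 4) + 5/(-2)))*G(-2, s(1)))*(-2) = ((-11 + (-6/4 + 5/(-2)))*(-⅓*1²))*(-2) = ((-11 + (-6*¼ + 5*(-½)))*(-⅓*1))*(-2) = ((-11 + (-3/2 - 5/2))*(-⅓))*(-2) = ((-11 - 4)*(-⅓))*(-2) = -15*(-⅓)*(-2) = 5*(-2) = -10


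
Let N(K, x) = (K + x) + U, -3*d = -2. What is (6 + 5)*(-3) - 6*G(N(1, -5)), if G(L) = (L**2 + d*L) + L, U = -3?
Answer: -257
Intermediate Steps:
d = 2/3 (d = -1/3*(-2) = 2/3 ≈ 0.66667)
N(K, x) = -3 + K + x (N(K, x) = (K + x) - 3 = -3 + K + x)
G(L) = L**2 + 5*L/3 (G(L) = (L**2 + 2*L/3) + L = L**2 + 5*L/3)
(6 + 5)*(-3) - 6*G(N(1, -5)) = (6 + 5)*(-3) - 2*(-3 + 1 - 5)*(5 + 3*(-3 + 1 - 5)) = 11*(-3) - 2*(-7)*(5 + 3*(-7)) = -33 - 2*(-7)*(5 - 21) = -33 - 2*(-7)*(-16) = -33 - 6*112/3 = -33 - 224 = -257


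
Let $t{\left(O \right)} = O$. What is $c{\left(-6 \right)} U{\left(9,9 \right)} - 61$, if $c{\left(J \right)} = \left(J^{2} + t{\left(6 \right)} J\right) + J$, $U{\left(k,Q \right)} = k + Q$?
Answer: $-169$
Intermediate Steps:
$U{\left(k,Q \right)} = Q + k$
$c{\left(J \right)} = J^{2} + 7 J$ ($c{\left(J \right)} = \left(J^{2} + 6 J\right) + J = J^{2} + 7 J$)
$c{\left(-6 \right)} U{\left(9,9 \right)} - 61 = - 6 \left(7 - 6\right) \left(9 + 9\right) - 61 = \left(-6\right) 1 \cdot 18 - 61 = \left(-6\right) 18 - 61 = -108 - 61 = -169$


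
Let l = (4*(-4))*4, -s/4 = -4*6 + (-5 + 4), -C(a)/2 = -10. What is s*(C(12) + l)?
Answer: -4400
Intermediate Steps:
C(a) = 20 (C(a) = -2*(-10) = 20)
s = 100 (s = -4*(-4*6 + (-5 + 4)) = -4*(-24 - 1) = -4*(-25) = 100)
l = -64 (l = -16*4 = -64)
s*(C(12) + l) = 100*(20 - 64) = 100*(-44) = -4400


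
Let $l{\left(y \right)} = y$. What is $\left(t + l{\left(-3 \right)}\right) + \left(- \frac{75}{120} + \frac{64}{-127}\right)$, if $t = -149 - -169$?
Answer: $\frac{16125}{1016} \approx 15.871$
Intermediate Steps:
$t = 20$ ($t = -149 + 169 = 20$)
$\left(t + l{\left(-3 \right)}\right) + \left(- \frac{75}{120} + \frac{64}{-127}\right) = \left(20 - 3\right) + \left(- \frac{75}{120} + \frac{64}{-127}\right) = 17 + \left(\left(-75\right) \frac{1}{120} + 64 \left(- \frac{1}{127}\right)\right) = 17 - \frac{1147}{1016} = \frac{16125}{1016}$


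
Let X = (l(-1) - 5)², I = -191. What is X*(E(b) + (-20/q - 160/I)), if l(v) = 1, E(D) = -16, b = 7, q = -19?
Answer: -819264/3629 ≈ -225.75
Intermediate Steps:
X = 16 (X = (1 - 5)² = (-4)² = 16)
X*(E(b) + (-20/q - 160/I)) = 16*(-16 + (-20/(-19) - 160/(-191))) = 16*(-16 + (-20*(-1/19) - 160*(-1/191))) = 16*(-16 + (20/19 + 160/191)) = 16*(-16 + 6860/3629) = 16*(-51204/3629) = -819264/3629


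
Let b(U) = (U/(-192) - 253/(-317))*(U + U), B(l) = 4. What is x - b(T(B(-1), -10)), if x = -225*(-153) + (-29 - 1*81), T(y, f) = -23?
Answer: 1045559021/30432 ≈ 34357.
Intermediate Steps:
x = 34315 (x = 34425 + (-29 - 81) = 34425 - 110 = 34315)
b(U) = 2*U*(253/317 - U/192) (b(U) = (U*(-1/192) - 253*(-1/317))*(2*U) = (-U/192 + 253/317)*(2*U) = (253/317 - U/192)*(2*U) = 2*U*(253/317 - U/192))
x - b(T(B(-1), -10)) = 34315 - (-23)*(48576 - 317*(-23))/30432 = 34315 - (-23)*(48576 + 7291)/30432 = 34315 - (-23)*55867/30432 = 34315 - 1*(-1284941/30432) = 34315 + 1284941/30432 = 1045559021/30432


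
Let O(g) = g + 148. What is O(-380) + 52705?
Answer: 52473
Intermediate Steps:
O(g) = 148 + g
O(-380) + 52705 = (148 - 380) + 52705 = -232 + 52705 = 52473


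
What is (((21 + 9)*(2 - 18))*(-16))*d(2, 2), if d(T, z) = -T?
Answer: -15360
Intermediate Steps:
(((21 + 9)*(2 - 18))*(-16))*d(2, 2) = (((21 + 9)*(2 - 18))*(-16))*(-1*2) = ((30*(-16))*(-16))*(-2) = -480*(-16)*(-2) = 7680*(-2) = -15360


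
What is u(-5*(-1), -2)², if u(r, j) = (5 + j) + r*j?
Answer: 49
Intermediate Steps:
u(r, j) = 5 + j + j*r (u(r, j) = (5 + j) + j*r = 5 + j + j*r)
u(-5*(-1), -2)² = (5 - 2 - (-10)*(-1))² = (5 - 2 - 2*5)² = (5 - 2 - 10)² = (-7)² = 49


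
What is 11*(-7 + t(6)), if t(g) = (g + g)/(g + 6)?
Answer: -66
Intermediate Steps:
t(g) = 2*g/(6 + g) (t(g) = (2*g)/(6 + g) = 2*g/(6 + g))
11*(-7 + t(6)) = 11*(-7 + 2*6/(6 + 6)) = 11*(-7 + 2*6/12) = 11*(-7 + 2*6*(1/12)) = 11*(-7 + 1) = 11*(-6) = -66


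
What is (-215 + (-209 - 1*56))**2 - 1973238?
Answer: -1742838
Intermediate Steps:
(-215 + (-209 - 1*56))**2 - 1973238 = (-215 + (-209 - 56))**2 - 1973238 = (-215 - 265)**2 - 1973238 = (-480)**2 - 1973238 = 230400 - 1973238 = -1742838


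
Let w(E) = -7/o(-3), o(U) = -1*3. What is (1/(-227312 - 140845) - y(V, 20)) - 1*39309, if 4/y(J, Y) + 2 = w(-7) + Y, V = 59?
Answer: -882789312238/22457577 ≈ -39309.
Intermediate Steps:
o(U) = -3
w(E) = 7/3 (w(E) = -7/(-3) = -7*(-⅓) = 7/3)
y(J, Y) = 4/(⅓ + Y) (y(J, Y) = 4/(-2 + (7/3 + Y)) = 4/(⅓ + Y))
(1/(-227312 - 140845) - y(V, 20)) - 1*39309 = (1/(-227312 - 140845) - 12/(1 + 3*20)) - 1*39309 = (1/(-368157) - 12/(1 + 60)) - 39309 = (-1/368157 - 12/61) - 39309 = -4417945/22457577 - 39309 = -882789312238/22457577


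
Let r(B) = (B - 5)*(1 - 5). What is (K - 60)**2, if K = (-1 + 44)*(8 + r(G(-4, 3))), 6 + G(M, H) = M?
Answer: 8202496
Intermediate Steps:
G(M, H) = -6 + M
r(B) = 20 - 4*B (r(B) = (-5 + B)*(-4) = 20 - 4*B)
K = 2924 (K = (-1 + 44)*(8 + (20 - 4*(-6 - 4))) = 43*(8 + (20 - 4*(-10))) = 43*(8 + (20 + 40)) = 43*(8 + 60) = 43*68 = 2924)
(K - 60)**2 = (2924 - 60)**2 = 2864**2 = 8202496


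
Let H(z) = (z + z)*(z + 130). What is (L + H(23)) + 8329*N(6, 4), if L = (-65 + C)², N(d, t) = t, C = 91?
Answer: 41030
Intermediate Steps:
H(z) = 2*z*(130 + z) (H(z) = (2*z)*(130 + z) = 2*z*(130 + z))
L = 676 (L = (-65 + 91)² = 26² = 676)
(L + H(23)) + 8329*N(6, 4) = (676 + 2*23*(130 + 23)) + 8329*4 = (676 + 2*23*153) + 33316 = (676 + 7038) + 33316 = 7714 + 33316 = 41030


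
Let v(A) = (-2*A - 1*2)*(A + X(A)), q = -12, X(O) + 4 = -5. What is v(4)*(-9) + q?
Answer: -462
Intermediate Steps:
X(O) = -9 (X(O) = -4 - 5 = -9)
v(A) = (-9 + A)*(-2 - 2*A) (v(A) = (-2*A - 1*2)*(A - 9) = (-2*A - 2)*(-9 + A) = (-2 - 2*A)*(-9 + A) = (-9 + A)*(-2 - 2*A))
v(4)*(-9) + q = (18 - 2*4² + 16*4)*(-9) - 12 = (18 - 2*16 + 64)*(-9) - 12 = (18 - 32 + 64)*(-9) - 12 = 50*(-9) - 12 = -450 - 12 = -462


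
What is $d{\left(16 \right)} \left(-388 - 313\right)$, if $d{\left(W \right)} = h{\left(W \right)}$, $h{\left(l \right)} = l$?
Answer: $-11216$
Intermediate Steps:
$d{\left(W \right)} = W$
$d{\left(16 \right)} \left(-388 - 313\right) = 16 \left(-388 - 313\right) = 16 \left(-701\right) = -11216$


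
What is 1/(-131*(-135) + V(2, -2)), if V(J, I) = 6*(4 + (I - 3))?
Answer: 1/17679 ≈ 5.6564e-5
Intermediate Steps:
V(J, I) = 6 + 6*I (V(J, I) = 6*(4 + (-3 + I)) = 6*(1 + I) = 6 + 6*I)
1/(-131*(-135) + V(2, -2)) = 1/(-131*(-135) + (6 + 6*(-2))) = 1/(17685 + (6 - 12)) = 1/(17685 - 6) = 1/17679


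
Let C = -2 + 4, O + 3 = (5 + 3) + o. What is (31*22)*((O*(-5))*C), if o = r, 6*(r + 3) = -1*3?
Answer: -10230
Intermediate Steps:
r = -7/2 (r = -3 + (-1*3)/6 = -3 + (⅙)*(-3) = -3 - ½ = -7/2 ≈ -3.5000)
o = -7/2 ≈ -3.5000
O = 3/2 (O = -3 + ((5 + 3) - 7/2) = -3 + (8 - 7/2) = -3 + 9/2 = 3/2 ≈ 1.5000)
C = 2
(31*22)*((O*(-5))*C) = (31*22)*(((3/2)*(-5))*2) = 682*(-15/2*2) = 682*(-15) = -10230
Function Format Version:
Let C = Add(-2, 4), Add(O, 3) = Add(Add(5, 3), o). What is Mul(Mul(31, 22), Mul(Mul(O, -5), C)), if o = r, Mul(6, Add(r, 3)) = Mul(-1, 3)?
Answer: -10230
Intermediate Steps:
r = Rational(-7, 2) (r = Add(-3, Mul(Rational(1, 6), Mul(-1, 3))) = Add(-3, Mul(Rational(1, 6), -3)) = Add(-3, Rational(-1, 2)) = Rational(-7, 2) ≈ -3.5000)
o = Rational(-7, 2) ≈ -3.5000
O = Rational(3, 2) (O = Add(-3, Add(Add(5, 3), Rational(-7, 2))) = Add(-3, Add(8, Rational(-7, 2))) = Add(-3, Rational(9, 2)) = Rational(3, 2) ≈ 1.5000)
C = 2
Mul(Mul(31, 22), Mul(Mul(O, -5), C)) = Mul(Mul(31, 22), Mul(Mul(Rational(3, 2), -5), 2)) = Mul(682, Mul(Rational(-15, 2), 2)) = Mul(682, -15) = -10230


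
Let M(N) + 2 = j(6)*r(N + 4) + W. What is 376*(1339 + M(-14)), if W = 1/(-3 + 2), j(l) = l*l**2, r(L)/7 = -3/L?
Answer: 3364448/5 ≈ 6.7289e+5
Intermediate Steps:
r(L) = -21/L (r(L) = 7*(-3/L) = -21/L)
j(l) = l**3
W = -1 (W = 1/(-1) = -1)
M(N) = -3 - 4536/(4 + N) (M(N) = -2 + (6**3*(-21/(N + 4)) - 1) = -2 + (216*(-21/(4 + N)) - 1) = -2 + (-4536/(4 + N) - 1) = -2 + (-1 - 4536/(4 + N)) = -3 - 4536/(4 + N))
376*(1339 + M(-14)) = 376*(1339 + 3*(-1516 - 1*(-14))/(4 - 14)) = 376*(1339 + 3*(-1516 + 14)/(-10)) = 376*(1339 + 3*(-1/10)*(-1502)) = 376*(1339 + 2253/5) = 376*(8948/5) = 3364448/5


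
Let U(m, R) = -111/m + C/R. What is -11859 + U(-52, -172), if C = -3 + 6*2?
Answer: -6628017/559 ≈ -11857.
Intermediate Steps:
C = 9 (C = -3 + 12 = 9)
U(m, R) = -111/m + 9/R
-11859 + U(-52, -172) = -11859 + (-111/(-52) + 9/(-172)) = -11859 + (-111*(-1/52) + 9*(-1/172)) = -11859 + (111/52 - 9/172) = -11859 + 1164/559 = -6628017/559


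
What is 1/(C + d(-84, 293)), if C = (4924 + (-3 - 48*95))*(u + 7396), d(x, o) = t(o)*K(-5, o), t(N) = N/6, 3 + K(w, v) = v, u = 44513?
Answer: 3/56259932 ≈ 5.3324e-8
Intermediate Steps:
K(w, v) = -3 + v
t(N) = N/6 (t(N) = N*(⅙) = N/6)
d(x, o) = o*(-3 + o)/6 (d(x, o) = (o/6)*(-3 + o) = o*(-3 + o)/6)
C = 18739149 (C = (4924 + (-3 - 48*95))*(44513 + 7396) = (4924 + (-3 - 4560))*51909 = (4924 - 4563)*51909 = 361*51909 = 18739149)
1/(C + d(-84, 293)) = 1/(18739149 + (⅙)*293*(-3 + 293)) = 1/(18739149 + (⅙)*293*290) = 1/(18739149 + 42485/3) = 1/(56259932/3) = 3/56259932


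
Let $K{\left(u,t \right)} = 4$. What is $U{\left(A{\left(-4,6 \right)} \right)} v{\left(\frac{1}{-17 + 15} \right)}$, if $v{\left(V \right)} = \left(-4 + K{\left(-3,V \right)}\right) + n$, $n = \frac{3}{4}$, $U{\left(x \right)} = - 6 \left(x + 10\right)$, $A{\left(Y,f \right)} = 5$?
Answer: $- \frac{135}{2} \approx -67.5$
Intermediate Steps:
$U{\left(x \right)} = -60 - 6 x$ ($U{\left(x \right)} = - 6 \left(10 + x\right) = -60 - 6 x$)
$n = \frac{3}{4}$ ($n = 3 \cdot \frac{1}{4} = \frac{3}{4} \approx 0.75$)
$v{\left(V \right)} = \frac{3}{4}$ ($v{\left(V \right)} = \left(-4 + 4\right) + \frac{3}{4} = 0 + \frac{3}{4} = \frac{3}{4}$)
$U{\left(A{\left(-4,6 \right)} \right)} v{\left(\frac{1}{-17 + 15} \right)} = \left(-60 - 30\right) \frac{3}{4} = \left(-90\right) \frac{3}{4} = - \frac{135}{2}$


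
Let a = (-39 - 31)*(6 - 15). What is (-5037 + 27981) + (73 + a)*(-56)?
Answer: -16424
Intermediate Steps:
a = 630 (a = -70*(-9) = 630)
(-5037 + 27981) + (73 + a)*(-56) = (-5037 + 27981) + (73 + 630)*(-56) = 22944 + 703*(-56) = 22944 - 39368 = -16424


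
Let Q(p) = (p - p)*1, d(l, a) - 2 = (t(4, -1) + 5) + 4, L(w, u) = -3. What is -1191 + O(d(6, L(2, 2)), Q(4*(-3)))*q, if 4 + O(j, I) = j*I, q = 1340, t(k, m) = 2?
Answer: -6551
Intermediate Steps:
d(l, a) = 13 (d(l, a) = 2 + ((2 + 5) + 4) = 2 + (7 + 4) = 2 + 11 = 13)
Q(p) = 0 (Q(p) = 0*1 = 0)
O(j, I) = -4 + I*j (O(j, I) = -4 + j*I = -4 + I*j)
-1191 + O(d(6, L(2, 2)), Q(4*(-3)))*q = -1191 + (-4 + 0*13)*1340 = -1191 + (-4 + 0)*1340 = -1191 - 4*1340 = -1191 - 5360 = -6551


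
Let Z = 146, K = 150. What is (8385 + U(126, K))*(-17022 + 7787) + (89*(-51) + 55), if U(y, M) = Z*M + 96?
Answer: -280573019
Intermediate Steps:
U(y, M) = 96 + 146*M (U(y, M) = 146*M + 96 = 96 + 146*M)
(8385 + U(126, K))*(-17022 + 7787) + (89*(-51) + 55) = (8385 + (96 + 146*150))*(-17022 + 7787) + (89*(-51) + 55) = (8385 + (96 + 21900))*(-9235) + (-4539 + 55) = (8385 + 21996)*(-9235) - 4484 = 30381*(-9235) - 4484 = -280568535 - 4484 = -280573019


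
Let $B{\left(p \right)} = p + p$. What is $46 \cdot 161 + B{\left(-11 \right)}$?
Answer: $7384$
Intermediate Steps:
$B{\left(p \right)} = 2 p$
$46 \cdot 161 + B{\left(-11 \right)} = 46 \cdot 161 + 2 \left(-11\right) = 7406 - 22 = 7384$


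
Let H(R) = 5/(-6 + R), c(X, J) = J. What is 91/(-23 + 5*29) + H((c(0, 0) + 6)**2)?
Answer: 167/183 ≈ 0.91257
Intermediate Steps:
91/(-23 + 5*29) + H((c(0, 0) + 6)**2) = 91/(-23 + 5*29) + 5/(-6 + (0 + 6)**2) = 91/(-23 + 145) + 5/(-6 + 6**2) = 91/122 + 5/(-6 + 36) = (1/122)*91 + 5/30 = 91/122 + 5*(1/30) = 91/122 + 1/6 = 167/183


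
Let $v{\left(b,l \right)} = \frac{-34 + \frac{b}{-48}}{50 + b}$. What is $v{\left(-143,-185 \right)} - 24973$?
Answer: $- \frac{111477983}{4464} \approx -24973.0$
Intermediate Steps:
$v{\left(b,l \right)} = \frac{-34 - \frac{b}{48}}{50 + b}$ ($v{\left(b,l \right)} = \frac{-34 + b \left(- \frac{1}{48}\right)}{50 + b} = \frac{-34 - \frac{b}{48}}{50 + b}$)
$v{\left(-143,-185 \right)} - 24973 = \frac{-1632 - -143}{48 \left(50 - 143\right)} - 24973 = \frac{-1632 + 143}{48 \left(-93\right)} - 24973 = \frac{1}{48} \left(- \frac{1}{93}\right) \left(-1489\right) - 24973 = \frac{1489}{4464} - 24973 = - \frac{111477983}{4464}$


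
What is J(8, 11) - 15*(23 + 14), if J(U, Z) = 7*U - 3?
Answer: -502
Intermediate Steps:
J(U, Z) = -3 + 7*U
J(8, 11) - 15*(23 + 14) = (-3 + 7*8) - 15*(23 + 14) = (-3 + 56) - 15*37 = 53 - 555 = -502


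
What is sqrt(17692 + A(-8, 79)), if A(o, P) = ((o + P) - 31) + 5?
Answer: sqrt(17737) ≈ 133.18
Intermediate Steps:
A(o, P) = -26 + P + o (A(o, P) = ((P + o) - 31) + 5 = (-31 + P + o) + 5 = -26 + P + o)
sqrt(17692 + A(-8, 79)) = sqrt(17692 + (-26 + 79 - 8)) = sqrt(17692 + 45) = sqrt(17737)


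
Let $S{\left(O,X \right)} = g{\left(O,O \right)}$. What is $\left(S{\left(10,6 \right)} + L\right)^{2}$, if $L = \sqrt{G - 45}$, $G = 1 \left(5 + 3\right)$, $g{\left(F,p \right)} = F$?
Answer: $\left(10 + i \sqrt{37}\right)^{2} \approx 63.0 + 121.66 i$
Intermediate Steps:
$G = 8$ ($G = 1 \cdot 8 = 8$)
$S{\left(O,X \right)} = O$
$L = i \sqrt{37}$ ($L = \sqrt{8 - 45} = \sqrt{-37} = i \sqrt{37} \approx 6.0828 i$)
$\left(S{\left(10,6 \right)} + L\right)^{2} = \left(10 + i \sqrt{37}\right)^{2}$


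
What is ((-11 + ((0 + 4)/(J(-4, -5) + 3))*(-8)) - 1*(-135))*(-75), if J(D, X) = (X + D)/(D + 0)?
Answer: -61900/7 ≈ -8842.9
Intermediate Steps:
J(D, X) = (D + X)/D
((-11 + ((0 + 4)/(J(-4, -5) + 3))*(-8)) - 1*(-135))*(-75) = ((-11 + ((0 + 4)/((-4 - 5)/(-4) + 3))*(-8)) - 1*(-135))*(-75) = ((-11 + (4/(-1/4*(-9) + 3))*(-8)) + 135)*(-75) = ((-11 + (4/(9/4 + 3))*(-8)) + 135)*(-75) = ((-11 + (4/(21/4))*(-8)) + 135)*(-75) = ((-11 + (4*(4/21))*(-8)) + 135)*(-75) = ((-11 + (16/21)*(-8)) + 135)*(-75) = ((-11 - 128/21) + 135)*(-75) = (-359/21 + 135)*(-75) = (2476/21)*(-75) = -61900/7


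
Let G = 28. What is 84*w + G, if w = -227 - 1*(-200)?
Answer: -2240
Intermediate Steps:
w = -27 (w = -227 + 200 = -27)
84*w + G = 84*(-27) + 28 = -2268 + 28 = -2240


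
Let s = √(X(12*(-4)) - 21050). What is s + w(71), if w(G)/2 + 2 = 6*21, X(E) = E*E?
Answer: 248 + I*√18746 ≈ 248.0 + 136.92*I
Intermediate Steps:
X(E) = E²
s = I*√18746 (s = √((12*(-4))² - 21050) = √((-48)² - 21050) = √(2304 - 21050) = √(-18746) = I*√18746 ≈ 136.92*I)
w(G) = 248 (w(G) = -4 + 2*(6*21) = -4 + 2*126 = -4 + 252 = 248)
s + w(71) = I*√18746 + 248 = 248 + I*√18746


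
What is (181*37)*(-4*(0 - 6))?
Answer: 160728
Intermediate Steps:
(181*37)*(-4*(0 - 6)) = 6697*(-4*(-6)) = 6697*24 = 160728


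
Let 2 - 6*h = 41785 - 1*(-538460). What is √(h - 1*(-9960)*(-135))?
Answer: I*√51887058/6 ≈ 1200.5*I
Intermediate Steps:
h = -580243/6 (h = ⅓ - (41785 - 1*(-538460))/6 = ⅓ - (41785 + 538460)/6 = ⅓ - ⅙*580245 = ⅓ - 193415/2 = -580243/6 ≈ -96707.)
√(h - 1*(-9960)*(-135)) = √(-580243/6 - 1*(-9960)*(-135)) = √(-580243/6 + 9960*(-135)) = √(-580243/6 - 1344600) = √(-8647843/6) = I*√51887058/6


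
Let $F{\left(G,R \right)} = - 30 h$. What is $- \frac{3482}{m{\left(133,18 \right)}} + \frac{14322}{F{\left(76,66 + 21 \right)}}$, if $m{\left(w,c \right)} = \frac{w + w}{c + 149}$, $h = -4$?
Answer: $- \frac{5497469}{2660} \approx -2066.7$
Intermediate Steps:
$m{\left(w,c \right)} = \frac{2 w}{149 + c}$
$F{\left(G,R \right)} = 120$ ($F{\left(G,R \right)} = \left(-30\right) \left(-4\right) = 120$)
$- \frac{3482}{m{\left(133,18 \right)}} + \frac{14322}{F{\left(76,66 + 21 \right)}} = - \frac{3482}{2 \cdot 133 \frac{1}{149 + 18}} + \frac{14322}{120} = - \frac{3482}{2 \cdot 133 \cdot \frac{1}{167}} + 14322 \cdot \frac{1}{120} = - \frac{3482}{2 \cdot 133 \cdot \frac{1}{167}} + \frac{2387}{20} = - \frac{3482}{\frac{266}{167}} + \frac{2387}{20} = \left(-3482\right) \frac{167}{266} + \frac{2387}{20} = - \frac{290747}{133} + \frac{2387}{20} = - \frac{5497469}{2660}$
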